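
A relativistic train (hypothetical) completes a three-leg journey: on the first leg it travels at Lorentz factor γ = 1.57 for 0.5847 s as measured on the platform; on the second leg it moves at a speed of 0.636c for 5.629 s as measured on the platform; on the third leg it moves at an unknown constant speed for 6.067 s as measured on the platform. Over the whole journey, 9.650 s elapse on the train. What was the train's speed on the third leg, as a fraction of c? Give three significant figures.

β = 0.582

Leg 1: γ = 1.57; τ_1 = 0.5847/1.570 = 0.3724 s.
Leg 2: γ = 1/√(1 − 0.636²) = 1/√0.5955 = 1.296; τ_2 = 5.629/1.296 = 4.344 s.
Leg 3: speed unknown; τ_3 = 6.067/γ_3.
Total proper time: 0.3724 + 4.344 + τ_3 = 9.650, so τ_3 = 9.650 − 4.716 = 4.934 s.
γ_3 = 6.067/4.934 = 1.230; β = √(1 − 1/γ²) = √0.3387.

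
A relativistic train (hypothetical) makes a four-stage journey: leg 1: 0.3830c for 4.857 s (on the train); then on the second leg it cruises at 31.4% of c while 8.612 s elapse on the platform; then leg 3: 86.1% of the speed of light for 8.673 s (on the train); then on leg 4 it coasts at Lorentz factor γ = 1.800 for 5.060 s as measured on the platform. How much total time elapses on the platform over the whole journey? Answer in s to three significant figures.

Δt = 36.0 s

Leg 1: γ = 1/√(1 − 0.3830²) = 1/√0.8533 = 1.083; Δt_1 = 1.083 × 4.857 = 5.258 s.
Leg 2: 8.612 s is already measured on the platform.
Leg 3: β = 0.861; γ = 1/√(1 − 0.861²) = 1/√0.2587 = 1.966; Δt_3 = 1.966 × 8.673 = 17.05 s.
Leg 4: 5.060 s is already measured on the platform.
Total: 5.258 + 8.612 + 17.05 + 5.060 s.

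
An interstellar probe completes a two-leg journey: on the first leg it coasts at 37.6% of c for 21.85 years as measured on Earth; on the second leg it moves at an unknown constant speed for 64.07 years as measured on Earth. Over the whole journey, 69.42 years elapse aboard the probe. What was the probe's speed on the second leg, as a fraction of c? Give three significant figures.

Leg 1: β = 0.376; γ = 1/√(1 − 0.376²) = 1/√0.8586 = 1.079; τ_1 = 21.85/1.079 = 20.25 years.
Leg 2: speed unknown; τ_2 = 64.07/γ_2.
Total proper time: 20.25 + τ_2 = 69.42, so τ_2 = 69.42 − 20.25 = 49.17 years.
γ_2 = 64.07/49.17 = 1.303; β = √(1 − 1/γ²) = √0.4110.

β = 0.641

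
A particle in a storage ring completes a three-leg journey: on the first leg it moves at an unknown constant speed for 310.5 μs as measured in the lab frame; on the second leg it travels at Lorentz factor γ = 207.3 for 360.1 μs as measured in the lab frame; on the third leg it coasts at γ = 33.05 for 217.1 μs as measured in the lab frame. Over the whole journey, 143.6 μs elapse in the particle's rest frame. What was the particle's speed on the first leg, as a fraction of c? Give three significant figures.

Leg 1: speed unknown; τ_1 = 310.5/γ_1.
Leg 2: γ = 207.3; τ_2 = 360.1/207.3 = 1.737 μs.
Leg 3: γ = 33.05; τ_3 = 217.1/33.05 = 6.569 μs.
Total proper time: τ_1 + 1.737 + 6.569 = 143.6, so τ_1 = 143.6 − 8.306 = 135.3 μs.
γ_1 = 310.5/135.3 = 2.295; β = √(1 − 1/γ²) = √0.8101.

β = 0.900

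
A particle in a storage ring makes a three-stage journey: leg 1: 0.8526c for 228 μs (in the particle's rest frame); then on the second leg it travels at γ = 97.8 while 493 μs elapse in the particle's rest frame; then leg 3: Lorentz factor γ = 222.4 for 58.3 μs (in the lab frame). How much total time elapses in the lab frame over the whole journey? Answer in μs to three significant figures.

Δt = 4.87×10⁴ μs

Leg 1: γ = 1/√(1 − 0.8526²) = 1/√0.2731 = 1.914; Δt_1 = 1.914 × 228 = 436.3 μs.
Leg 2: γ = 97.8; Δt_2 = 97.80 × 493 = 4.822×10⁴ μs.
Leg 3: 58.3 μs is already measured in the lab frame.
Total: 436.3 + 4.822×10⁴ + 58.30 μs.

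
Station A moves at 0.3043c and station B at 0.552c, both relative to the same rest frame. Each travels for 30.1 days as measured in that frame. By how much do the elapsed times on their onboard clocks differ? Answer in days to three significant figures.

A: γ = 1/√(1 − 0.3043²) = 1/√0.9074 = 1.050; τ_A = 30.1/1.050 = 28.67 days.
B: γ = 1/√(1 − 0.552²) = 1/√0.6953 = 1.199; τ_B = 30.1/1.199 = 25.10 days.

|τ_A − τ_B| = 3.57 days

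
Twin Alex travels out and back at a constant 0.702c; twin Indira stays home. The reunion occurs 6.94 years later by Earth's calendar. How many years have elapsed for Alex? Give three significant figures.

τ = 4.94 years

γ = 1/√(1 − 0.702²) = 1/√0.5072 = 1.404
Alex's clock measures proper time along the trip: τ = Δt/γ = 6.94/1.404 years.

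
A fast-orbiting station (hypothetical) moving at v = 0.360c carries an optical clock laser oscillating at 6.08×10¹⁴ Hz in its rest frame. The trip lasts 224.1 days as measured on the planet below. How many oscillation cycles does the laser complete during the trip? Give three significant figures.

γ = 1/√(1 − 0.360²) = 1/√0.8704 = 1.072
The oscillator's own cycle count is N = f × τ where τ is the proper time aboard the station. τ = Δt/γ = 224.1/1.072 = 209.1 days = 1.806×10⁷ s.
N = 6.08×10¹⁴ × 1.806×10⁷ = 1.098×10²².

N = 1.10×10²²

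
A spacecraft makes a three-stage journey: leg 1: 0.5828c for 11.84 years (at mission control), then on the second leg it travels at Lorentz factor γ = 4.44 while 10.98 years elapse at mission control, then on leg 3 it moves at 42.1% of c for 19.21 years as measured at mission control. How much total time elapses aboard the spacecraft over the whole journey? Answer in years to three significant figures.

Leg 1: γ = 1/√(1 − 0.5828²) = 1/√0.6603 = 1.231; τ_1 = 11.84/1.231 = 9.621 years.
Leg 2: γ = 4.44; τ_2 = 10.98/4.440 = 2.473 years.
Leg 3: β = 0.421; γ = 1/√(1 − 0.421²) = 1/√0.8228 = 1.102; τ_3 = 19.21/1.102 = 17.42 years.
Total: 9.621 + 2.473 + 17.42 years.

τ = 29.5 years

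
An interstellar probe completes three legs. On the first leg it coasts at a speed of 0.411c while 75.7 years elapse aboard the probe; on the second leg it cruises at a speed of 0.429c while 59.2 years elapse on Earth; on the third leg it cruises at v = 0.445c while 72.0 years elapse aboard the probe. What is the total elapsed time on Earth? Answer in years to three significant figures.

Leg 1: γ = 1/√(1 − 0.411²) = 1/√0.8311 = 1.097; Δt_1 = 1.097 × 75.7 = 83.04 years.
Leg 2: 59.2 years is already measured on Earth.
Leg 3: γ = 1/√(1 − 0.445²) = 1/√0.8020 = 1.117; Δt_3 = 1.117 × 72.0 = 80.40 years.
Total: 83.04 + 59.20 + 80.40 years.

Δt = 223 years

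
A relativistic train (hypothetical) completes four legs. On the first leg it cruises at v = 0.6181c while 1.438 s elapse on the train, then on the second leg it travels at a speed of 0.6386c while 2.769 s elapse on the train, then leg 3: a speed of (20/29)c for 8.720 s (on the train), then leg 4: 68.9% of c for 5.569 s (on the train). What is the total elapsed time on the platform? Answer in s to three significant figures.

Δt = 25.2 s

Leg 1: γ = 1/√(1 − 0.6181²) = 1/√0.6180 = 1.272; Δt_1 = 1.272 × 1.438 = 1.829 s.
Leg 2: γ = 1/√(1 − 0.6386²) = 1/√0.5922 = 1.299; Δt_2 = 1.299 × 2.769 = 3.598 s.
Leg 3: γ = 1/√(1 − (20/29)²) = 29/21 ≈ 1.381; Δt_3 = 1.381 × 8.720 = 12.04 s.
Leg 4: β = 0.689; γ = 1/√(1 − 0.689²) = 1/√0.5253 = 1.380; Δt_4 = 1.380 × 5.569 = 7.684 s.
Total: 1.829 + 3.598 + 12.04 + 7.684 s.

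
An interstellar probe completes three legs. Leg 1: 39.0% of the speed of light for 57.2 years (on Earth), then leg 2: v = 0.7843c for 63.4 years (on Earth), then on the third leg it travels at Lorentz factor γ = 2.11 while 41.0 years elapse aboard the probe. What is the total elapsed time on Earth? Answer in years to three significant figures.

Leg 1: 57.2 years is already measured on Earth.
Leg 2: 63.4 years is already measured on Earth.
Leg 3: γ = 2.11; Δt_3 = 2.110 × 41.0 = 86.51 years.
Total: 57.20 + 63.40 + 86.51 years.

Δt = 207 years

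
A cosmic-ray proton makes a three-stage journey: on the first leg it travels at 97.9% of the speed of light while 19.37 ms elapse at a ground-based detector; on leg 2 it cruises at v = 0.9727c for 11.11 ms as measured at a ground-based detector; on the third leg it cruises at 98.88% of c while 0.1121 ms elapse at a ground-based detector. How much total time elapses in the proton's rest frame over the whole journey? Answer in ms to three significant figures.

τ = 6.54 ms

Leg 1: β = 0.979; γ = 1/√(1 − 0.979²) = 1/√0.04156 = 4.905; τ_1 = 19.37/4.905 = 3.949 ms.
Leg 2: γ = 1/√(1 − 0.9727²) = 1/√0.05385 = 4.309; τ_2 = 11.11/4.309 = 2.578 ms.
Leg 3: β = 0.9888; γ = 1/√(1 − 0.9888²) = 1/√0.02227 = 6.700; τ_3 = 0.1121/6.700 = 0.01673 ms.
Total: 3.949 + 2.578 + 0.01673 ms.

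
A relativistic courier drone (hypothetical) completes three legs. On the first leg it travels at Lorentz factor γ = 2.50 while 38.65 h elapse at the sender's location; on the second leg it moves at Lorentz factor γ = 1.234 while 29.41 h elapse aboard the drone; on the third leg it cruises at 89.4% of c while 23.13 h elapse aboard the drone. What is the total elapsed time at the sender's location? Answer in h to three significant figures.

Δt = 127 h

Leg 1: 38.65 h is already measured at the sender's location.
Leg 2: γ = 1.234; Δt_2 = 1.234 × 29.41 = 36.29 h.
Leg 3: β = 0.894; γ = 1/√(1 − 0.894²) = 1/√0.2008 = 2.232; Δt_3 = 2.232 × 23.13 = 51.62 h.
Total: 38.65 + 36.29 + 51.62 h.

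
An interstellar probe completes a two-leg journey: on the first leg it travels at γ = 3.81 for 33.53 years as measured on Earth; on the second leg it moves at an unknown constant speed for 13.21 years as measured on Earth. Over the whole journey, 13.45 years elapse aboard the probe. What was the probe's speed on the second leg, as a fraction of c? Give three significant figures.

Leg 1: γ = 3.81; τ_1 = 33.53/3.810 = 8.801 years.
Leg 2: speed unknown; τ_2 = 13.21/γ_2.
Total proper time: 8.801 + τ_2 = 13.45, so τ_2 = 13.45 − 8.801 = 4.649 years.
γ_2 = 13.21/4.649 = 2.841; β = √(1 − 1/γ²) = √0.8761.

β = 0.936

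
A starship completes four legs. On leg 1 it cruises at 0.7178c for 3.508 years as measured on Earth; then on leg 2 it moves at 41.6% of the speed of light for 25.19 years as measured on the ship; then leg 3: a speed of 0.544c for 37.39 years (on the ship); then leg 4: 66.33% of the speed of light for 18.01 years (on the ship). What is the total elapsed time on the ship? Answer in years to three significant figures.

Leg 1: γ = 1/√(1 − 0.7178²) = 1/√0.4848 = 1.436; τ_1 = 3.508/1.436 = 2.442 years.
Leg 2: 25.19 years is already measured on the ship.
Leg 3: 37.39 years is already measured on the ship.
Leg 4: 18.01 years is already measured on the ship.
Total: 2.442 + 25.19 + 37.39 + 18.01 years.

τ = 83.0 years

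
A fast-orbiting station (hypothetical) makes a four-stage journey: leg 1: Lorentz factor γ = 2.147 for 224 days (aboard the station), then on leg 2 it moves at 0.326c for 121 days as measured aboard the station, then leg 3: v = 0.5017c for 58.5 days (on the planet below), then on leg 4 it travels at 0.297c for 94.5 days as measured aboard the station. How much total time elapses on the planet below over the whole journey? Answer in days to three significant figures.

Δt = 766 days

Leg 1: γ = 2.147; Δt_1 = 2.147 × 224 = 480.9 days.
Leg 2: γ = 1/√(1 − 0.326²) = 1/√0.8937 = 1.058; Δt_2 = 1.058 × 121 = 128.0 days.
Leg 3: 58.5 days is already measured on the planet below.
Leg 4: γ = 1/√(1 − 0.297²) = 1/√0.9118 = 1.047; Δt_4 = 1.047 × 94.5 = 98.97 days.
Total: 480.9 + 128.0 + 58.50 + 98.97 days.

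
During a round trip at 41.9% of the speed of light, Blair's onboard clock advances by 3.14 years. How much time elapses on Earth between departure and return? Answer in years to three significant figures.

Δt = 3.46 years

β = 0.419; γ = 1/√(1 − 0.419²) = 1/√0.8244 = 1.101
Earth-frame duration is the dilated interval: Δt = γτ = 1.101 × 3.14 years.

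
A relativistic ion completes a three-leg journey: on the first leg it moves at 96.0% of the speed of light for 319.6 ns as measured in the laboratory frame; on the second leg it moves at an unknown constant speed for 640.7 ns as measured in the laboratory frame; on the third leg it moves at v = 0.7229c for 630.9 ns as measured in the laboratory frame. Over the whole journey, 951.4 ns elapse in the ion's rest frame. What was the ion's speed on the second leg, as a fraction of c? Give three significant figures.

β = 0.747

Leg 1: β = 0.960; γ = 1/√(1 − 0.960²) = 1/√0.07840 = 3.571; τ_1 = 319.6/3.571 = 89.49 ns.
Leg 2: speed unknown; τ_2 = 640.7/γ_2.
Leg 3: γ = 1/√(1 − 0.7229²) = 1/√0.4774 = 1.447; τ_3 = 630.9/1.447 = 435.9 ns.
Total proper time: 89.49 + τ_2 + 435.9 = 951.4, so τ_2 = 951.4 − 525.4 = 426.0 ns.
γ_2 = 640.7/426.0 = 1.504; β = √(1 − 1/γ²) = √0.5579.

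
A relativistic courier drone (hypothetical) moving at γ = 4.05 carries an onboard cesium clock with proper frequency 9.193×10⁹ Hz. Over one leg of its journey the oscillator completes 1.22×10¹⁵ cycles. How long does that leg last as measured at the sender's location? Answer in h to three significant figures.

γ = 4.05
Proper time for N cycles: τ = N/f = 1.22×10¹⁵/(9.193×10⁹) = 1.327×10⁵ s = 36.86 h.
Lab-frame duration Δt = γτ = 4.050 × 36.86 = 149.3 h.

Δt = 149 h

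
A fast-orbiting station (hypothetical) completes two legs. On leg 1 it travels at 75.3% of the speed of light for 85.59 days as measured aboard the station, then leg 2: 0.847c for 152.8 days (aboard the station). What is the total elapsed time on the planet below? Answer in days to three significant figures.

Δt = 418 days

Leg 1: β = 0.753; γ = 1/√(1 − 0.753²) = 1/√0.4330 = 1.520; Δt_1 = 1.520 × 85.59 = 130.1 days.
Leg 2: γ = 1/√(1 − 0.847²) = 1/√0.2826 = 1.881; Δt_2 = 1.881 × 152.8 = 287.4 days.
Total: 130.1 + 287.4 days.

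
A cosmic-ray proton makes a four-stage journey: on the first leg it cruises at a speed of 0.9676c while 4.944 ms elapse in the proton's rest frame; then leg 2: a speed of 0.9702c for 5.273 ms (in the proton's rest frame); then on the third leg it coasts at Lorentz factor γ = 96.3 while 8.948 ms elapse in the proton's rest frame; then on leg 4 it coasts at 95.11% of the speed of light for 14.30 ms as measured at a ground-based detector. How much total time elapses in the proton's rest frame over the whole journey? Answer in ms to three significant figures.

τ = 23.6 ms

Leg 1: 4.944 ms is already measured in the proton's rest frame.
Leg 2: 5.273 ms is already measured in the proton's rest frame.
Leg 3: 8.948 ms is already measured in the proton's rest frame.
Leg 4: β = 0.9511; γ = 1/√(1 − 0.9511²) = 1/√0.09541 = 3.237; τ_4 = 14.30/3.237 = 4.417 ms.
Total: 4.944 + 5.273 + 8.948 + 4.417 ms.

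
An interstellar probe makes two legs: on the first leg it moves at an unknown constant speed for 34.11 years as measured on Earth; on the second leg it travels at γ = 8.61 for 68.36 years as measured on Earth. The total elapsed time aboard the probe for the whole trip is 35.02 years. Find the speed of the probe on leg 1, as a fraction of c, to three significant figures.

Leg 1: speed unknown; τ_1 = 34.11/γ_1.
Leg 2: γ = 8.61; τ_2 = 68.36/8.610 = 7.940 years.
Total proper time: τ_1 + 7.940 = 35.02, so τ_1 = 35.02 − 7.940 = 27.08 years.
γ_1 = 34.11/27.08 = 1.260; β = √(1 − 1/γ²) = √0.3697.

β = 0.608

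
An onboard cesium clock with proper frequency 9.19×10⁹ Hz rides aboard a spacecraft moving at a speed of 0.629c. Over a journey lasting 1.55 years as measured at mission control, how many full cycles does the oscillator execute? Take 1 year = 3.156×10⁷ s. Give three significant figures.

N = 3.49×10¹⁷

γ = 1/√(1 − 0.629²) = 1/√0.6044 = 1.286
The oscillator's own cycle count is N = f × τ where τ is the proper time aboard the spacecraft. τ = Δt/γ = 1.55/1.286 = 1.205 years = 3.803×10⁷ s.
N = 9.19×10⁹ × 3.803×10⁷ = 3.495×10¹⁷.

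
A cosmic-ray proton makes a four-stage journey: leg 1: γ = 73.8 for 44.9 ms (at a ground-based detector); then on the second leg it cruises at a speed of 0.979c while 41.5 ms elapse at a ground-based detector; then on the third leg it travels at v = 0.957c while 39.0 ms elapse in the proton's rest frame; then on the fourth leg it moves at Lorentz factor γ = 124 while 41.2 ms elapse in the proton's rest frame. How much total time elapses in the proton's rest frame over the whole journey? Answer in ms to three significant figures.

Leg 1: γ = 73.8; τ_1 = 44.9/73.80 = 0.6084 ms.
Leg 2: γ = 1/√(1 − 0.979²) = 1/√0.04156 = 4.905; τ_2 = 41.5/4.905 = 8.460 ms.
Leg 3: 39.0 ms is already measured in the proton's rest frame.
Leg 4: 41.2 ms is already measured in the proton's rest frame.
Total: 0.6084 + 8.460 + 39.00 + 41.20 ms.

τ = 89.3 ms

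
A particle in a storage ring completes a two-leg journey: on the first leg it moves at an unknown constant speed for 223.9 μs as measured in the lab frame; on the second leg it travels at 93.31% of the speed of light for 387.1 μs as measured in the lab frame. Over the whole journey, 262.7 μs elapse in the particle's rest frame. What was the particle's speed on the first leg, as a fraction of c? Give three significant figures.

β = 0.834

Leg 1: speed unknown; τ_1 = 223.9/γ_1.
Leg 2: β = 0.9331; γ = 1/√(1 − 0.9331²) = 1/√0.1293 = 2.781; τ_2 = 387.1/2.781 = 139.2 μs.
Total proper time: τ_1 + 139.2 = 262.7, so τ_1 = 262.7 − 139.2 = 123.5 μs.
γ_1 = 223.9/123.5 = 1.813; β = √(1 − 1/γ²) = √0.6958.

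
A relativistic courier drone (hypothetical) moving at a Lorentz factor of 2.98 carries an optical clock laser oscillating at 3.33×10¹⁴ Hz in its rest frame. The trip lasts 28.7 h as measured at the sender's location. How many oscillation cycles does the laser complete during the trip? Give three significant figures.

γ = 2.98
The oscillator's own cycle count is N = f × τ where τ is the proper time aboard the drone. τ = Δt/γ = 28.7/2.980 = 9.631 h = 3.467×10⁴ s.
N = 3.33×10¹⁴ × 3.467×10⁴ = 1.155×10¹⁹.

N = 1.15×10¹⁹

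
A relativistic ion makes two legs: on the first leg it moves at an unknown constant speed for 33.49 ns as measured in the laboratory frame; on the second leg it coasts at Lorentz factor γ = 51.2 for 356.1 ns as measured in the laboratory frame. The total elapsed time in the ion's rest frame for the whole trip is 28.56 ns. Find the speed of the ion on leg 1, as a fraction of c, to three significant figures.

β = 0.764

Leg 1: speed unknown; τ_1 = 33.49/γ_1.
Leg 2: γ = 51.2; τ_2 = 356.1/51.20 = 6.955 ns.
Total proper time: τ_1 + 6.955 = 28.56, so τ_1 = 28.56 − 6.955 = 21.60 ns.
γ_1 = 33.49/21.60 = 1.550; β = √(1 − 1/γ²) = √0.5838.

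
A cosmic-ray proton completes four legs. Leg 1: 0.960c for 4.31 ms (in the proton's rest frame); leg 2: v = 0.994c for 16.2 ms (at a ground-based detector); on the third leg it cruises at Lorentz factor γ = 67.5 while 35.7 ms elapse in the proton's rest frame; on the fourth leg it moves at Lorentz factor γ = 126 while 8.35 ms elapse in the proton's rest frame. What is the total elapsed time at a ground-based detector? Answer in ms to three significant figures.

Δt = 3490 ms

Leg 1: γ = 1/√(1 − 0.960²) = 25/7 ≈ 3.571; Δt_1 = 3.571 × 4.31 = 15.39 ms.
Leg 2: 16.2 ms is already measured at a ground-based detector.
Leg 3: γ = 67.5; Δt_3 = 67.50 × 35.7 = 2410 ms.
Leg 4: γ = 126; Δt_4 = 126.0 × 8.35 = 1052 ms.
Total: 15.39 + 16.20 + 2410 + 1052 ms.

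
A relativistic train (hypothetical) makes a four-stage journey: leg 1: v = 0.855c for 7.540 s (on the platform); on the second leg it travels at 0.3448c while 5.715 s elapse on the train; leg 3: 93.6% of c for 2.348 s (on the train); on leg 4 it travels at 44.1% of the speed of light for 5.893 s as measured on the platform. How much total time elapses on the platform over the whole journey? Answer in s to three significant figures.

Leg 1: 7.540 s is already measured on the platform.
Leg 2: γ = 1/√(1 − 0.3448²) = 1/√0.8811 = 1.065; Δt_2 = 1.065 × 5.715 = 6.088 s.
Leg 3: β = 0.936; γ = 1/√(1 − 0.936²) = 1/√0.1239 = 2.841; Δt_3 = 2.841 × 2.348 = 6.670 s.
Leg 4: 5.893 s is already measured on the platform.
Total: 7.540 + 6.088 + 6.670 + 5.893 s.

Δt = 26.2 s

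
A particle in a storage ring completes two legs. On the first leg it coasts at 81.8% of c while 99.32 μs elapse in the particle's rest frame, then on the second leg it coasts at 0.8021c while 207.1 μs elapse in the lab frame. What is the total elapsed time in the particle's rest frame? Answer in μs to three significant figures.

Leg 1: 99.32 μs is already measured in the particle's rest frame.
Leg 2: γ = 1/√(1 − 0.8021²) = 1/√0.3566 = 1.675; τ_2 = 207.1/1.675 = 123.7 μs.
Total: 99.32 + 123.7 μs.

τ = 223 μs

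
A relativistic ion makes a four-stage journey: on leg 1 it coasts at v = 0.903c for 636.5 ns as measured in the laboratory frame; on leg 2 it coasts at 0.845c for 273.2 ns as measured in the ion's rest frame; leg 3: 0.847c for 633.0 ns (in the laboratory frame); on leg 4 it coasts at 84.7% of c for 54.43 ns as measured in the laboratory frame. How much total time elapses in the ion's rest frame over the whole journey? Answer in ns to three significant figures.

Leg 1: γ = 1/√(1 − 0.903²) = 1/√0.1846 = 2.328; τ_1 = 636.5/2.328 = 273.5 ns.
Leg 2: 273.2 ns is already measured in the ion's rest frame.
Leg 3: γ = 1/√(1 − 0.847²) = 1/√0.2826 = 1.881; τ_3 = 633.0/1.881 = 336.5 ns.
Leg 4: β = 0.847; γ = 1/√(1 − 0.847²) = 1/√0.2826 = 1.881; τ_4 = 54.43/1.881 = 28.93 ns.
Total: 273.5 + 273.2 + 336.5 + 28.93 ns.

τ = 912 ns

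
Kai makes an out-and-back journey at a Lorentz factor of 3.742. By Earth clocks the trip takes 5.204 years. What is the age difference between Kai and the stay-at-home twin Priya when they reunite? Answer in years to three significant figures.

Δt − τ = 3.81 years

γ = 3.742
Kai's elapsed proper time: τ = 5.204/3.742 = 1.391 years.
Age gap = Δt − τ = 5.204 − 1.391 years.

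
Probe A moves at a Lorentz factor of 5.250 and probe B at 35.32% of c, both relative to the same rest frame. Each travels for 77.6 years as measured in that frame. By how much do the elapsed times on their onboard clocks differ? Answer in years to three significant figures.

A: γ = 5.250; τ_A = 77.6/5.250 = 14.78 years.
B: β = 0.3532; γ = 1/√(1 − 0.3532²) = 1/√0.8752 = 1.069; τ_B = 77.6/1.069 = 72.60 years.

|τ_A − τ_B| = 57.8 years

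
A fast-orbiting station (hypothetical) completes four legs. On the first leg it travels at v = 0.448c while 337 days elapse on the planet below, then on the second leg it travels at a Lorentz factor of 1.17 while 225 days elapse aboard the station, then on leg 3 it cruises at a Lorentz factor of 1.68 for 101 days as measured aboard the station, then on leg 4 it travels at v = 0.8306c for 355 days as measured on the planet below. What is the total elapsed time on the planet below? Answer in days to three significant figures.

Δt = 1120 days

Leg 1: 337 days is already measured on the planet below.
Leg 2: γ = 1.17; Δt_2 = 1.170 × 225 = 263.2 days.
Leg 3: γ = 1.68; Δt_3 = 1.680 × 101 = 169.7 days.
Leg 4: 355 days is already measured on the planet below.
Total: 337.0 + 263.2 + 169.7 + 355.0 days.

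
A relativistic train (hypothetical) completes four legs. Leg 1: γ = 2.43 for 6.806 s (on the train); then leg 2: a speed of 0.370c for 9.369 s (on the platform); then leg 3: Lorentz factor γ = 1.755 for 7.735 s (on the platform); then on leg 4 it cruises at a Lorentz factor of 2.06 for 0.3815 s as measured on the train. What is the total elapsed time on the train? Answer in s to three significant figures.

τ = 20.3 s

Leg 1: 6.806 s is already measured on the train.
Leg 2: γ = 1/√(1 − 0.370²) = 1/√0.8631 = 1.076; τ_2 = 9.369/1.076 = 8.704 s.
Leg 3: γ = 1.755; τ_3 = 7.735/1.755 = 4.407 s.
Leg 4: 0.3815 s is already measured on the train.
Total: 6.806 + 8.704 + 4.407 + 0.3815 s.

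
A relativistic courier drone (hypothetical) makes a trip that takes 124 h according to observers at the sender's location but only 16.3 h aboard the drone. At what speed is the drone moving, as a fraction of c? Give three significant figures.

β = 0.991

The proper time is measured aboard the drone (both events occur at the drone's location); Δt is measured at the sender's location. γ = Δt/τ = 124/16.3 = 7.607.
β = √(1 − 1/γ²) = √(1 − 0.01728) = √0.9827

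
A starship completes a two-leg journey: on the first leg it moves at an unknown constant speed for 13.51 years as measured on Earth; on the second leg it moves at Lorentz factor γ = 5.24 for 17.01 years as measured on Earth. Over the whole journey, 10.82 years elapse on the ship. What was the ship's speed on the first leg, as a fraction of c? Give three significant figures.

β = 0.828

Leg 1: speed unknown; τ_1 = 13.51/γ_1.
Leg 2: γ = 5.24; τ_2 = 17.01/5.240 = 3.246 years.
Total proper time: τ_1 + 3.246 = 10.82, so τ_1 = 10.82 − 3.246 = 7.574 years.
γ_1 = 13.51/7.574 = 1.784; β = √(1 − 1/γ²) = √0.6857.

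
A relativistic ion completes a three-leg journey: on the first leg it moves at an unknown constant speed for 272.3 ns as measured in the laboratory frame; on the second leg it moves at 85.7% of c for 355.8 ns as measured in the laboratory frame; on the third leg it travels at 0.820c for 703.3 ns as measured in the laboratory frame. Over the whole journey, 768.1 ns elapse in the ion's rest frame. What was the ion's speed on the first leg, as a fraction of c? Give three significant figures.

β = 0.743

Leg 1: speed unknown; τ_1 = 272.3/γ_1.
Leg 2: β = 0.857; γ = 1/√(1 − 0.857²) = 1/√0.2656 = 1.941; τ_2 = 355.8/1.941 = 183.3 ns.
Leg 3: γ = 1/√(1 − 0.820²) = 1/√0.3276 = 1.747; τ_3 = 703.3/1.747 = 402.5 ns.
Total proper time: τ_1 + 183.3 + 402.5 = 768.1, so τ_1 = 768.1 − 585.9 = 182.2 ns.
γ_1 = 272.3/182.2 = 1.494; β = √(1 − 1/γ²) = √0.5523.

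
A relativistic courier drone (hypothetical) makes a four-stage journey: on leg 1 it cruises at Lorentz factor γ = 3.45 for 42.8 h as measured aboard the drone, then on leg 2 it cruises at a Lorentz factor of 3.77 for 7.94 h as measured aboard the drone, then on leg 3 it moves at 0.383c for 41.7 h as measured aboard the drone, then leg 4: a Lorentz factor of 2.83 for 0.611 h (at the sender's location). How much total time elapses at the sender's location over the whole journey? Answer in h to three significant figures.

Leg 1: γ = 3.45; Δt_1 = 3.450 × 42.8 = 147.7 h.
Leg 2: γ = 3.77; Δt_2 = 3.770 × 7.94 = 29.93 h.
Leg 3: γ = 1/√(1 − 0.383²) = 1/√0.8533 = 1.083; Δt_3 = 1.083 × 41.7 = 45.14 h.
Leg 4: 0.611 h is already measured at the sender's location.
Total: 147.7 + 29.93 + 45.14 + 0.6110 h.

Δt = 223 h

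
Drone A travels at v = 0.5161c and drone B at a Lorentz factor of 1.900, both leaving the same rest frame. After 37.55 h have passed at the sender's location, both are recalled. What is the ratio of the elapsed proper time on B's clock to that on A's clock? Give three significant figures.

τ_B/τ_A = 0.614

A: γ = 1/√(1 − 0.5161²) = 1/√0.7336 = 1.168. B: γ = 1.900.
τ_A/τ_B = γ_B/γ_A = 1.900/1.168 = 1.627, so τ_B/τ_A = 0.6145.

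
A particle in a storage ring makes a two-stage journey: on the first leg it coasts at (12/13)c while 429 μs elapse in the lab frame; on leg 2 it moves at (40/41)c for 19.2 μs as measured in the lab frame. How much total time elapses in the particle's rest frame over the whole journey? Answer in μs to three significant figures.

τ = 169 μs

Leg 1: γ = 1/√(1 − (12/13)²) = 13/5 = 2.600; τ_1 = 429/2.600 = 165.0 μs.
Leg 2: γ = 1/√(1 − (40/41)²) = 41/9 ≈ 4.556; τ_2 = 19.2/4.556 = 4.215 μs.
Total: 165.0 + 4.215 μs.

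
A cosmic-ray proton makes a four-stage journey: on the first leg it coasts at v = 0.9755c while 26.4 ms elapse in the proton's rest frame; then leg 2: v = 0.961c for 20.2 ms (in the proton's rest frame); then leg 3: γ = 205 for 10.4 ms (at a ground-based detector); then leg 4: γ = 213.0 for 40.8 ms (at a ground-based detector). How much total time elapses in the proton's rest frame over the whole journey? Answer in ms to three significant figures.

Leg 1: 26.4 ms is already measured in the proton's rest frame.
Leg 2: 20.2 ms is already measured in the proton's rest frame.
Leg 3: γ = 205; τ_3 = 10.4/205.0 = 0.05073 ms.
Leg 4: γ = 213.0; τ_4 = 40.8/213.0 = 0.1915 ms.
Total: 26.40 + 20.20 + 0.05073 + 0.1915 ms.

τ = 46.8 ms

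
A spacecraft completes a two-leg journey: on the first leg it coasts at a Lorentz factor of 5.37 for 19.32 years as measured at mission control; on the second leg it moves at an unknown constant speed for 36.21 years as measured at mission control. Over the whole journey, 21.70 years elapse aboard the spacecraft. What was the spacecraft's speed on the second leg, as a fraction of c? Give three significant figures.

β = 0.866

Leg 1: γ = 5.37; τ_1 = 19.32/5.370 = 3.598 years.
Leg 2: speed unknown; τ_2 = 36.21/γ_2.
Total proper time: 3.598 + τ_2 = 21.70, so τ_2 = 21.70 − 3.598 = 18.10 years.
γ_2 = 36.21/18.10 = 2.000; β = √(1 − 1/γ²) = √0.7501.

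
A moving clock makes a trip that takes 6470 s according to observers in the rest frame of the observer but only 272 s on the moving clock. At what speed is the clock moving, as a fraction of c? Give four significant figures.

v = 0.9991c

The proper time is measured on the moving clock (both events occur at the clock's location); Δt is measured in the rest frame of the observer. γ = Δt/τ = 6470/272 = 23.79.
β = √(1 − 1/γ²) = √(1 − 0.001767) = √0.9982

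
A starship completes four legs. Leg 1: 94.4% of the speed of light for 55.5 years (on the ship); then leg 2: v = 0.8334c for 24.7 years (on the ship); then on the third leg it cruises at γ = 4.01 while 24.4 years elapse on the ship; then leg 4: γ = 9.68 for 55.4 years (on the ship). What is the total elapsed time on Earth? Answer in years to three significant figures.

Δt = 847 years

Leg 1: β = 0.944; γ = 1/√(1 − 0.944²) = 1/√0.1089 = 3.031; Δt_1 = 3.031 × 55.5 = 168.2 years.
Leg 2: γ = 1/√(1 − 0.8334²) = 1/√0.3054 = 1.809; Δt_2 = 1.809 × 24.7 = 44.69 years.
Leg 3: γ = 4.01; Δt_3 = 4.010 × 24.4 = 97.84 years.
Leg 4: γ = 9.68; Δt_4 = 9.680 × 55.4 = 536.3 years.
Total: 168.2 + 44.69 + 97.84 + 536.3 years.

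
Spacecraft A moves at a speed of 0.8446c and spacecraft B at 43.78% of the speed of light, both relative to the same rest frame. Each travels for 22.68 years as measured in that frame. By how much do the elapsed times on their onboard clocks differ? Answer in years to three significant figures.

|τ_A − τ_B| = 8.25 years

A: γ = 1/√(1 − 0.8446²) = 1/√0.2867 = 1.868; τ_A = 22.68/1.868 = 12.14 years.
B: β = 0.4378; γ = 1/√(1 − 0.4378²) = 1/√0.8083 = 1.112; τ_B = 22.68/1.112 = 20.39 years.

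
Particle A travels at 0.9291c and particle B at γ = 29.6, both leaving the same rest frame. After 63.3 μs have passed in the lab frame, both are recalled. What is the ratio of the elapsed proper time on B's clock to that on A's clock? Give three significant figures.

A: γ = 1/√(1 − 0.9291²) = 1/√0.1368 = 2.704. B: γ = 29.6.
τ_A/τ_B = γ_B/γ_A = 29.60/2.704 = 10.95, so τ_B/τ_A = 0.09135.

τ_B/τ_A = 0.0913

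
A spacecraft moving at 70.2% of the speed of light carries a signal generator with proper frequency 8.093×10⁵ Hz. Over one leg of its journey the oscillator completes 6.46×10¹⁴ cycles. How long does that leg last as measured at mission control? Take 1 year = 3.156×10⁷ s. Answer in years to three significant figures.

β = 0.702; γ = 1/√(1 − 0.702²) = 1/√0.5072 = 1.404
Proper time for N cycles: τ = N/f = 6.46×10¹⁴/(8.093×10⁵) = 7.982×10⁸ s = 25.29 years.
Lab-frame duration Δt = γτ = 1.404 × 25.29 = 35.51 years.

Δt = 35.5 years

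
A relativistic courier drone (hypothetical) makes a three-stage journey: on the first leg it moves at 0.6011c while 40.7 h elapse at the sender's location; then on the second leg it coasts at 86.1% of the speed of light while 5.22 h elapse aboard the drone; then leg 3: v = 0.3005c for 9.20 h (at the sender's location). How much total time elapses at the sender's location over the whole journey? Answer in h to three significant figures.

Leg 1: 40.7 h is already measured at the sender's location.
Leg 2: β = 0.861; γ = 1/√(1 − 0.861²) = 1/√0.2587 = 1.966; Δt_2 = 1.966 × 5.22 = 10.26 h.
Leg 3: 9.20 h is already measured at the sender's location.
Total: 40.70 + 10.26 + 9.200 h.

Δt = 60.2 h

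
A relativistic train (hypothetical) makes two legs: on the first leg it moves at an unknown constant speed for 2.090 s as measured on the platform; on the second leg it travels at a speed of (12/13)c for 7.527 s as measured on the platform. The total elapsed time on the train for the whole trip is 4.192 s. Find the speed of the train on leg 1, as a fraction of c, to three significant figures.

β = 0.784

Leg 1: speed unknown; τ_1 = 2.090/γ_1.
Leg 2: γ = 1/√(1 − (12/13)²) = 13/5 = 2.600; τ_2 = 7.527/2.600 = 2.895 s.
Total proper time: τ_1 + 2.895 = 4.192, so τ_1 = 4.192 − 2.895 = 1.297 s.
γ_1 = 2.090/1.297 = 1.611; β = √(1 − 1/γ²) = √0.6149.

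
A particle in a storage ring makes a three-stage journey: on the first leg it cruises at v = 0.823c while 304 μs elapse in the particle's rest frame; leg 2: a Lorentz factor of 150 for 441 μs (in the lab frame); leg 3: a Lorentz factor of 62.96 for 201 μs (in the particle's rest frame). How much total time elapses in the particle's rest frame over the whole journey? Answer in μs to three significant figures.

τ = 508 μs

Leg 1: 304 μs is already measured in the particle's rest frame.
Leg 2: γ = 150; τ_2 = 441/150.0 = 2.940 μs.
Leg 3: 201 μs is already measured in the particle's rest frame.
Total: 304.0 + 2.940 + 201.0 μs.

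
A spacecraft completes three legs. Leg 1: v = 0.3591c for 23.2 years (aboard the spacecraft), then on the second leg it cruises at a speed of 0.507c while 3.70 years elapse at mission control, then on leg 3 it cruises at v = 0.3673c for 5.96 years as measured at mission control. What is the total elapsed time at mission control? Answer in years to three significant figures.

Δt = 34.5 years

Leg 1: γ = 1/√(1 − 0.3591²) = 1/√0.8710 = 1.071; Δt_1 = 1.071 × 23.2 = 24.86 years.
Leg 2: 3.70 years is already measured at mission control.
Leg 3: 5.96 years is already measured at mission control.
Total: 24.86 + 3.700 + 5.960 years.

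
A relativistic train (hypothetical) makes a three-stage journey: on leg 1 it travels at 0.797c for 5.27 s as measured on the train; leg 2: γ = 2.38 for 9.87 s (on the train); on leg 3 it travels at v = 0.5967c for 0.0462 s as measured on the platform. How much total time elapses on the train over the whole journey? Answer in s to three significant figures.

Leg 1: 5.27 s is already measured on the train.
Leg 2: 9.87 s is already measured on the train.
Leg 3: γ = 1/√(1 − 0.5967²) = 1/√0.6439 = 1.246; τ_3 = 0.0462/1.246 = 0.03707 s.
Total: 5.270 + 9.870 + 0.03707 s.

τ = 15.2 s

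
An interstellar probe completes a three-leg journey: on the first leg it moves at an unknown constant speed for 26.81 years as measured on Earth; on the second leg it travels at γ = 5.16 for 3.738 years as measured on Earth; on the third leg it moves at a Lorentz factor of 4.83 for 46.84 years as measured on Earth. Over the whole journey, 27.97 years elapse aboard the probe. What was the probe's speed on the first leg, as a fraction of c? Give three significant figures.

Leg 1: speed unknown; τ_1 = 26.81/γ_1.
Leg 2: γ = 5.16; τ_2 = 3.738/5.160 = 0.7244 years.
Leg 3: γ = 4.83; τ_3 = 46.84/4.830 = 9.698 years.
Total proper time: τ_1 + 0.7244 + 9.698 = 27.97, so τ_1 = 27.97 − 10.42 = 17.55 years.
γ_1 = 26.81/17.55 = 1.528; β = √(1 − 1/γ²) = √0.5716.

β = 0.756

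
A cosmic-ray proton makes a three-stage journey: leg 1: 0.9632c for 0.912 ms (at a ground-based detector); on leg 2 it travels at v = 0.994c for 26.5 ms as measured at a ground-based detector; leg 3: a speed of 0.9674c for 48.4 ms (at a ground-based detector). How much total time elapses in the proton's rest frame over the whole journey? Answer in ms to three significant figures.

Leg 1: γ = 1/√(1 − 0.9632²) = 1/√0.07225 = 3.720; τ_1 = 0.912/3.720 = 0.2451 ms.
Leg 2: γ = 1/√(1 − 0.994²) = 1/√0.01196 = 9.142; τ_2 = 26.5/9.142 = 2.899 ms.
Leg 3: γ = 1/√(1 − 0.9674²) = 1/√0.06414 = 3.949; τ_3 = 48.4/3.949 = 12.26 ms.
Total: 0.2451 + 2.899 + 12.26 ms.

τ = 15.4 ms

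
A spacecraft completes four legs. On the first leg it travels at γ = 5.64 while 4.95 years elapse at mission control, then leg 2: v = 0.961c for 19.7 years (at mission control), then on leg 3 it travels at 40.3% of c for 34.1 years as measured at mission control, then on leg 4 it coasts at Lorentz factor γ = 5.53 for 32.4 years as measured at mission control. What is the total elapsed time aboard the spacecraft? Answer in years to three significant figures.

τ = 43.4 years

Leg 1: γ = 5.64; τ_1 = 4.95/5.640 = 0.8777 years.
Leg 2: γ = 1/√(1 − 0.961²) = 1/√0.07648 = 3.616; τ_2 = 19.7/3.616 = 5.448 years.
Leg 3: β = 0.403; γ = 1/√(1 − 0.403²) = 1/√0.8376 = 1.093; τ_3 = 34.1/1.093 = 31.21 years.
Leg 4: γ = 5.53; τ_4 = 32.4/5.530 = 5.859 years.
Total: 0.8777 + 5.448 + 31.21 + 5.859 years.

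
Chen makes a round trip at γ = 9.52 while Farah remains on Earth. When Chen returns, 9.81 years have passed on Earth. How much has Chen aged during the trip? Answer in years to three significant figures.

τ = 1.03 years

γ = 9.52
Chen's clock measures proper time along the trip: τ = Δt/γ = 9.81/9.520 years.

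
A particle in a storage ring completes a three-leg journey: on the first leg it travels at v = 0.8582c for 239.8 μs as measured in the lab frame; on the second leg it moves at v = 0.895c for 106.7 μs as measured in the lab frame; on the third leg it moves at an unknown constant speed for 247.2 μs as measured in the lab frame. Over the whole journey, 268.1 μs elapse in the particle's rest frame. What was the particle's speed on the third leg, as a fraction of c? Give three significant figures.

Leg 1: γ = 1/√(1 − 0.8582²) = 1/√0.2635 = 1.948; τ_1 = 239.8/1.948 = 123.1 μs.
Leg 2: γ = 1/√(1 − 0.895²) = 1/√0.1990 = 2.242; τ_2 = 106.7/2.242 = 47.60 μs.
Leg 3: speed unknown; τ_3 = 247.2/γ_3.
Total proper time: 123.1 + 47.60 + τ_3 = 268.1, so τ_3 = 268.1 − 170.7 = 97.41 μs.
γ_3 = 247.2/97.41 = 2.538; β = √(1 − 1/γ²) = √0.8447.

β = 0.919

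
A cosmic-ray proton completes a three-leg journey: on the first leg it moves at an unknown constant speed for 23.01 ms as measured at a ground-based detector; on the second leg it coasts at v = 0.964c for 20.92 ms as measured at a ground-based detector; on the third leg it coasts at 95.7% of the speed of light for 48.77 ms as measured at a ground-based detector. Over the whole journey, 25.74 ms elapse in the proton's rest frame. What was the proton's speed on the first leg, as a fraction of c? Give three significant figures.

β = 0.965

Leg 1: speed unknown; τ_1 = 23.01/γ_1.
Leg 2: γ = 1/√(1 − 0.964²) = 1/√0.07070 = 3.761; τ_2 = 20.92/3.761 = 5.563 ms.
Leg 3: β = 0.957; γ = 1/√(1 − 0.957²) = 1/√0.08415 = 3.447; τ_3 = 48.77/3.447 = 14.15 ms.
Total proper time: τ_1 + 5.563 + 14.15 = 25.74, so τ_1 = 25.74 − 19.71 = 6.030 ms.
γ_1 = 23.01/6.030 = 3.816; β = √(1 − 1/γ²) = √0.9313.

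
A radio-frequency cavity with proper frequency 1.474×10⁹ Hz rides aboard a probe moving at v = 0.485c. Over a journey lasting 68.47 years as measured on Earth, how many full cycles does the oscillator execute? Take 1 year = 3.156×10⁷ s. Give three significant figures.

N = 2.79×10¹⁸

γ = 1/√(1 − 0.485²) = 1/√0.7648 = 1.143
The oscillator's own cycle count is N = f × τ where τ is the proper time aboard the probe. τ = Δt/γ = 68.47/1.143 = 59.88 years = 1.890×10⁹ s.
N = 1.474×10⁹ × 1.890×10⁹ = 2.785×10¹⁸.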